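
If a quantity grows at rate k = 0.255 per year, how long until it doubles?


Exponential growth: P(t) = P₀ e^(0.255t). Set P(t)/P₀ = 2: e^(0.255t) = 2.
Solve: t = ln(2)/0.255 ≈ 2.72 years.


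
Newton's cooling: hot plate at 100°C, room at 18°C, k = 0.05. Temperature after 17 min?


Newton's law: dT/dt = -k(T - T_a) has solution T(t) = T_a + (T₀ - T_a)e^(-kt).
Plug in T_a = 18, T₀ = 100, k = 0.05, t = 17: T(17) = 18 + (82)e^(-0.85) ≈ 53.0°C.


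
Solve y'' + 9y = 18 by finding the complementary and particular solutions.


Homogeneous part: r² + 9 = 0 ⇒ r = ±3i, so y_h = C₁cos(3x) + C₂sin(3x).
Try constant y_p = A; plug in: 9A = 18 ⇒ A = 2.
General solution: y = C₁cos(3x) + C₂sin(3x) + 2.


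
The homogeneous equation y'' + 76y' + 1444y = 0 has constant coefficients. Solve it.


Characteristic equation: r² + 76r + 1444 = 0, i.e. (r + 38)² = 0.
Repeated root r = -38; include an x factor for the second linearly independent solution.
General solution: y = (C₁ + C₂x)e^(-38x).


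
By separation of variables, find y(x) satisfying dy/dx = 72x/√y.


Separate: √y dy = 72x dx.
Integrate: (2/3)y^(3/2) = 36x² + C.


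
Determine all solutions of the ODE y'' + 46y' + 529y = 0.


Characteristic equation: r² + 46r + 529 = 0, i.e. (r + 23)² = 0.
Repeated root r = -23; include an x factor for the second linearly independent solution.
General solution: y = (C₁ + C₂x)e^(-23x).


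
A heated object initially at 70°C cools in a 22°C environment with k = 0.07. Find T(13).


Newton's law: dT/dt = -k(T - T_a) has solution T(t) = T_a + (T₀ - T_a)e^(-kt).
Plug in T_a = 22, T₀ = 70, k = 0.07, t = 13: T(13) = 22 + (48)e^(-0.91) ≈ 41.3°C.


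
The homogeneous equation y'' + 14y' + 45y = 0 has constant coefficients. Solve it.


Characteristic equation: r² + 14r + 45 = 0.
Factor: (r + 9)(r + 5) = 0 ⇒ r = -9, -5 (distinct real).
General solution: y = C₁e^(-9x) + C₂e^(-5x).


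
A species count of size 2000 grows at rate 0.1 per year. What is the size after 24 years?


The ODE dP/dt = 0.1P has solution P(t) = P(0)e^(0.1t).
Substitute P(0) = 2000 and t = 24: P(24) = 2000 e^(2.40) ≈ 22046.


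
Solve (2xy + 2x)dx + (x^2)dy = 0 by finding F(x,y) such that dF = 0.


Check exactness: ∂M/∂y = 2x and ∂N/∂x = 2x; equal, so the equation is exact.
Integrate M with respect to x (treating y as constant): ∫M dx = x^2y + x^2 + h(y).
Differentiate w.r.t. y and set equal to N: all terms match, so h'(y) = 0 and h is a constant absorbed into C.
General solution: x^2y + x^2 = C.


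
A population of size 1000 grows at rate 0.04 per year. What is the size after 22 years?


The ODE dP/dt = 0.04P has solution P(t) = P(0)e^(0.04t).
Substitute P(0) = 1000 and t = 22: P(22) = 1000 e^(0.88) ≈ 2411.


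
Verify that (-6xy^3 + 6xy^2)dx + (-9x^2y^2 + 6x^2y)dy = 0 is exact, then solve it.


Check exactness: ∂M/∂y = -18xy^2 + 12xy and ∂N/∂x = -18xy^2 + 12xy; equal, so the equation is exact.
Integrate M with respect to x (treating y as constant): ∫M dx = -3x^2y^3 + 3x^2y^2 + h(y).
Differentiate w.r.t. y and set equal to N: all terms match, so h'(y) = 0 and h is a constant absorbed into C.
General solution: -3x^2y^3 + 3x^2y^2 = C.


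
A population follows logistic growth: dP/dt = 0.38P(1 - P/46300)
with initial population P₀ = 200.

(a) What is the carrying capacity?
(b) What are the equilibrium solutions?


Logistic ODE dP/dt = 0.38P(1 - P/46300) has equilibria where dP/dt = 0, i.e. P = 0 or P = 46300.
The coefficient (1 - P/K) = 0 when P = K, identifying K = 46300 as the carrying capacity.
(a) K = 46300; (b) equilibria P = 0 and P = 46300.


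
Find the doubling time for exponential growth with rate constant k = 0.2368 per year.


Exponential growth: P(t) = P₀ e^(0.2368t). Set P(t)/P₀ = 2: e^(0.2368t) = 2.
Solve: t = ln(2)/0.2368 ≈ 2.93 years.


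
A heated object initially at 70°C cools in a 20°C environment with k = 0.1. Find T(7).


Newton's law: dT/dt = -k(T - T_a) has solution T(t) = T_a + (T₀ - T_a)e^(-kt).
Plug in T_a = 20, T₀ = 70, k = 0.1, t = 7: T(7) = 20 + (50)e^(-0.70) ≈ 44.8°C.


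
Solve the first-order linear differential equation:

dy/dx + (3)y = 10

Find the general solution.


P(x) = 3, Q(x) = 10; integrating factor μ = e^(3x).
(μ y)' = 10e^(3x) ⇒ μ y = (10/3)e^(3x) + C.
Divide by μ: y = 10/3 + Ce^(-3x).


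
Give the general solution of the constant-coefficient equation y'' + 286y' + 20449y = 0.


Characteristic equation: r² + 286r + 20449 = 0, i.e. (r + 143)² = 0.
Repeated root r = -143; include an x factor for the second linearly independent solution.
General solution: y = (C₁ + C₂x)e^(-143x).


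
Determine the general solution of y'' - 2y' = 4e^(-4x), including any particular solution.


Characteristic roots of r² - 2r = 0 are 2, 0.
y_h = C₁e^(2x) + C₂.
Forcing exponent -4 is not a characteristic root; try y_p = Ae^(-4x).
Substitute: A·(16 + (-2)·-4 + (0)) = A·24 = 4, so A = 1/6.
General solution: y = C₁e^(2x) + C₂ + (1/6)e^(-4x).


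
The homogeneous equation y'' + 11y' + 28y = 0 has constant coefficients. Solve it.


Characteristic equation: r² + 11r + 28 = 0.
Factor: (r + 4)(r + 7) = 0 ⇒ r = -4, -7 (distinct real).
General solution: y = C₁e^(-4x) + C₂e^(-7x).


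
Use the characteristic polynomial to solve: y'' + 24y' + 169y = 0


Characteristic equation: r² + 24r + 169 = 0.
Discriminant is negative; roots r = -12 ± 5i (complex conjugate pair).
General solution uses e^(α x)(C₁ cos(β x) + C₂ sin(β x)): y = e^(-12x)(C₁cos(5x) + C₂sin(5x)).


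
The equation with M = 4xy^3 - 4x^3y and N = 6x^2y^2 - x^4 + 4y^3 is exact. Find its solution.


Check exactness: ∂M/∂y = 12xy^2 - 4x^3 and ∂N/∂x = 12xy^2 - 4x^3; equal, so the equation is exact.
Integrate M with respect to x (treating y as constant): ∫M dx = 2x^2y^3 - x^4y + h(y).
Differentiate w.r.t. y and set equal to N: the x-dependent terms already match, leaving h'(y) = 4y^3. Integrate: h(y) = y^4.
So F(x,y) = 2x^2y^3 - x^4y + y^4.
General solution: 2x^2y^3 - x^4y + y^4 = C.


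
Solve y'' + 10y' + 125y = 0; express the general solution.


Characteristic equation: r² + 10r + 125 = 0.
Discriminant is negative; roots r = -5 ± 10i (complex conjugate pair).
General solution uses e^(α x)(C₁ cos(β x) + C₂ sin(β x)): y = e^(-5x)(C₁cos(10x) + C₂sin(10x)).


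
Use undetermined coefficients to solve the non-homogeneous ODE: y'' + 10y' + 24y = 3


Characteristic roots of r² + 10r + 24 = 0 are -6, -4.
y_h = C₁e^(-6x) + C₂e^(-4x).
Constant forcing; try y_p = A. Then 24A = 3 ⇒ A = 1/8.
General solution: y = C₁e^(-6x) + C₂e^(-4x) + 1/8.


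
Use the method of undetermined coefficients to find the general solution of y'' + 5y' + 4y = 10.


Characteristic roots of r² + 5r + 4 = 0 are -4, -1.
y_h = C₁e^(-4x) + C₂e^(-x).
Constant forcing; try y_p = A. Then 4A = 10 ⇒ A = 5/2.
General solution: y = C₁e^(-4x) + C₂e^(-x) + 5/2.


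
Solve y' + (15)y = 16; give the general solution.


P(x) = 15, Q(x) = 16; integrating factor μ = e^(15x).
(μ y)' = 16e^(15x) ⇒ μ y = (16/15)e^(15x) + C.
Divide by μ: y = 16/15 + Ce^(-15x).


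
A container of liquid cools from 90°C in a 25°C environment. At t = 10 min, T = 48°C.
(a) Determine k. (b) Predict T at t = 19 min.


Newton's law: T(t) = T_a + (T₀ - T_a)e^(-kt).
(a) Use T(10) = 48: (48 - 25)/(90 - 25) = e^(-k·10), so k = -ln(0.354)/10 ≈ 0.1039.
(b) Apply k to t = 19: T(19) = 25 + (65)e^(-1.974) ≈ 34.0°C.


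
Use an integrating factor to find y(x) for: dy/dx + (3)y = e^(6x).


P(x) = 3 ⇒ μ = e^(3x).
(μ y)' = e^(9x) ⇒ μ y = e^(9x)/9 + C.
Divide by μ: y = (1/9)e^(6x) + Ce^(-3x).


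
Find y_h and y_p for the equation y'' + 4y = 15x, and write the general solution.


Homogeneous: r² + 4 = 0 ⇒ r = ±2i, y_h = C₁cos(2x) + C₂sin(2x).
Polynomial forcing; try y_p = Ax + B. Then y_p'' + 4 y_p = 4(Ax + B) = 15x, so B = 0 and A = 15/4.
General solution: y = C₁cos(2x) + C₂sin(2x) + (15/4)x.


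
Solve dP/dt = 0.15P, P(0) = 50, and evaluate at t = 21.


The ODE dP/dt = 0.15P has solution P(t) = P(0)e^(0.15t).
Substitute P(0) = 50 and t = 21: P(21) = 50 e^(3.15) ≈ 1167.


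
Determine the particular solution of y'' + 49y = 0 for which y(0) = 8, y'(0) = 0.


Characteristic roots of r² + 49 = 0 are ±7i, so y = C₁cos(7x) + C₂sin(7x).
Apply y(0) = 8: C₁ = 8. Differentiate and apply y'(0) = 0: 7·C₂ = 0, so C₂ = 0.
Particular solution: y = 8cos(7x).


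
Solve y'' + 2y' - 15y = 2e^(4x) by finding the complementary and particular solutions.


Characteristic roots of r² + 2r - 15 = 0 are -5, 3.
y_h = C₁e^(-5x) + C₂e^(3x).
Forcing exponent 4 is not a characteristic root; try y_p = Ae^(4x).
Substitute: A·(16 + (2)·4 + (-15)) = A·9 = 2, so A = 2/9.
General solution: y = C₁e^(-5x) + C₂e^(3x) + (2/9)e^(4x).


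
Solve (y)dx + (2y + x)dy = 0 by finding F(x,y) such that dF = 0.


Check exactness: ∂M/∂y = 1 and ∂N/∂x = 1; equal, so the equation is exact.
Integrate M with respect to x (treating y as constant): ∫M dx = xy + h(y).
Differentiate w.r.t. y and set equal to N: the x-dependent terms already match, leaving h'(y) = 2y. Integrate: h(y) = y^2.
So F(x,y) = y^2 + xy.
General solution: y^2 + xy = C.


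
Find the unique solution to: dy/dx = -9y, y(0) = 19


General solution of y' = -9y is y = Ce^(-9x).
Apply y(0) = 19: C = 19.
Particular solution: y = 19e^(-9x).


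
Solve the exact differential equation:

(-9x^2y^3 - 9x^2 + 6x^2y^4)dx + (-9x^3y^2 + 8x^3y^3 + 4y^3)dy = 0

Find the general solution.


Check exactness: ∂M/∂y = -27x^2y^2 + 24x^2y^3 and ∂N/∂x = -27x^2y^2 + 24x^2y^3; equal, so the equation is exact.
Integrate M with respect to x (treating y as constant): ∫M dx = -3x^3y^3 - 3x^3 + 2x^3y^4 + h(y).
Differentiate w.r.t. y and set equal to N: the x-dependent terms already match, leaving h'(y) = 4y^3. Integrate: h(y) = y^4.
So F(x,y) = -3x^3y^3 - 3x^3 + 2x^3y^4 + y^4.
General solution: -3x^3y^3 - 3x^3 + 2x^3y^4 + y^4 = C.


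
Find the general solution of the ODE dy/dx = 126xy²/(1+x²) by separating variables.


Separate: dy/y² = 126x/(1+x²) dx.
Integrate LHS: ∫ dy/y² = -1/y.
Integrate RHS via u = 1+x²: 63ln(1+x²) + C.
Result: -1/y = 63ln(1+x²) + C.


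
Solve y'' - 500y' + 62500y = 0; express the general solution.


Characteristic equation: r² - 500r + 62500 = 0, i.e. (r - 250)² = 0.
Repeated root r = 250; include an x factor for the second linearly independent solution.
General solution: y = (C₁ + C₂x)e^(250x).


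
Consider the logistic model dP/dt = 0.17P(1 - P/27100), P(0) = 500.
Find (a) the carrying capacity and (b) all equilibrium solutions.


Logistic ODE dP/dt = 0.17P(1 - P/27100) has equilibria where dP/dt = 0, i.e. P = 0 or P = 27100.
The coefficient (1 - P/K) = 0 when P = K, identifying K = 27100 as the carrying capacity.
(a) K = 27100; (b) equilibria P = 0 and P = 27100.


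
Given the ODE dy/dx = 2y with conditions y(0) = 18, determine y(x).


General solution of y' = 2y is y = Ce^(2x).
Apply y(0) = 18: C = 18.
Particular solution: y = 18e^(2x).


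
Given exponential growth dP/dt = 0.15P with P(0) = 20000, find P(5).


The ODE dP/dt = 0.15P has solution P(t) = P(0)e^(0.15t).
Substitute P(0) = 20000 and t = 5: P(5) = 20000 e^(0.75) ≈ 42340.


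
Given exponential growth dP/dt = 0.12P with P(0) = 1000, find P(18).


The ODE dP/dt = 0.12P has solution P(t) = P(0)e^(0.12t).
Substitute P(0) = 1000 and t = 18: P(18) = 1000 e^(2.16) ≈ 8671.


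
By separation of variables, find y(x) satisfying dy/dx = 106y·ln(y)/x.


Separate: dy/[y ln(y)] = 106 dx/x.
Substitute u = ln(y): du/u = 106 dx/x.
Integrate: ln|ln(y)| = 106ln|x| + C₀, hence ln(y) = C·x^106.


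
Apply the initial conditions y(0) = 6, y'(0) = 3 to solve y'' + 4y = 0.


Characteristic roots of r² + 4 = 0 are ±2i, so y = C₁cos(2x) + C₂sin(2x).
Apply y(0) = 6: C₁ = 6. Differentiate and apply y'(0) = 3: 2·C₂ = 3, so C₂ = 3/2.
Particular solution: y = 6cos(2x) + (3/2)sin(2x).


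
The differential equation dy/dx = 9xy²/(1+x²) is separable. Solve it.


Separate: dy/y² = 9x/(1+x²) dx.
Integrate LHS: ∫ dy/y² = -1/y.
Integrate RHS via u = 1+x²: (9/2)ln(1+x²) + C.
Result: -1/y = (9/2)ln(1+x²) + C.


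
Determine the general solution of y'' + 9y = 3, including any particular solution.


Homogeneous part: r² + 9 = 0 ⇒ r = ±3i, so y_h = C₁cos(3x) + C₂sin(3x).
Try constant y_p = A; plug in: 9A = 3 ⇒ A = 1/3.
General solution: y = C₁cos(3x) + C₂sin(3x) + 1/3.


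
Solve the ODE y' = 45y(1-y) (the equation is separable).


Separate: dy/[y(1-y)] = 45 dx.
Partial fractions: 1/[y(1-y)] = 1/y + 1/(1-y).
Integrate: ln|y/(1-y)| = 45x + C₀.
Solve for y: y = 1/(1 + Ce^(-45x)).


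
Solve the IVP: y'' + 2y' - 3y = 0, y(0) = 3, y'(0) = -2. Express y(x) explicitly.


Characteristic roots of r² + 2r - 3 = 0 are -3, 1.
General solution y = c₁ e^(-3x) + c₂ e^(x).
Apply y(0) = 3: c₁ + c₂ = 3. Apply y'(0) = -2: -3 c₁ + 1 c₂ = -2.
Solve: c₁ = 5/4, c₂ = 7/4.
Particular solution: y = (5/4)e^(-3x) + (7/4)e^(x).


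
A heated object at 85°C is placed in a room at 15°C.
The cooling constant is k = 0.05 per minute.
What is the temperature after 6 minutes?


Newton's law: dT/dt = -k(T - T_a) has solution T(t) = T_a + (T₀ - T_a)e^(-kt).
Plug in T_a = 15, T₀ = 85, k = 0.05, t = 6: T(6) = 15 + (70)e^(-0.30) ≈ 66.9°C.


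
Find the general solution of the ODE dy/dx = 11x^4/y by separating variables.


Separate variables: y dy = 11x^4 dx.
Integrate both sides: y²/2 = (11/5)x^5 + C₀.
Multiply by 2: y² = (22/5)x^5 + C.


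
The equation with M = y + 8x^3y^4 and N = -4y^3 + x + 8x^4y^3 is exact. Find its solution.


Check exactness: ∂M/∂y = 1 + 32x^3y^3 and ∂N/∂x = 1 + 32x^3y^3; equal, so the equation is exact.
Integrate M with respect to x (treating y as constant): ∫M dx = xy + 2x^4y^4 + h(y).
Differentiate w.r.t. y and set equal to N: the x-dependent terms already match, leaving h'(y) = -4y^3. Integrate: h(y) = -y^4.
So F(x,y) = -y^4 + xy + 2x^4y^4.
General solution: -y^4 + xy + 2x^4y^4 = C.


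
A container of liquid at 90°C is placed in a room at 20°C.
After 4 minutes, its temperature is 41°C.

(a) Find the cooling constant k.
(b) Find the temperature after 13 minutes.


Newton's law: T(t) = T_a + (T₀ - T_a)e^(-kt).
(a) Use T(4) = 41: (41 - 20)/(90 - 20) = e^(-k·4), so k = -ln(0.300)/4 ≈ 0.3010.
(b) Apply k to t = 13: T(13) = 20 + (70)e^(-3.913) ≈ 21.4°C.


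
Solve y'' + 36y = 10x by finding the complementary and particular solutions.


Homogeneous: r² + 36 = 0 ⇒ r = ±6i, y_h = C₁cos(6x) + C₂sin(6x).
Polynomial forcing; try y_p = Ax + B. Then y_p'' + 36 y_p = 36(Ax + B) = 10x, so B = 0 and A = 5/18.
General solution: y = C₁cos(6x) + C₂sin(6x) + (5/18)x.


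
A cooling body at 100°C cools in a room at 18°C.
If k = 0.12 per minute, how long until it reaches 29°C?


From T(t) = T_a + (T₀ - T_a)e^(-kt), set T(t) = 29:
(29 - 18) / (100 - 18) = e^(-0.12t), so t = -ln(0.134)/0.12 ≈ 16.7 minutes.


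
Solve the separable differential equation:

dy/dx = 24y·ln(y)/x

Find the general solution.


Separate: dy/[y ln(y)] = 24 dx/x.
Substitute u = ln(y): du/u = 24 dx/x.
Integrate: ln|ln(y)| = 24ln|x| + C₀, hence ln(y) = C·x^24.


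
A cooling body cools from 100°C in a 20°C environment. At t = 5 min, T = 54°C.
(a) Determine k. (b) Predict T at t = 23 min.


Newton's law: T(t) = T_a + (T₀ - T_a)e^(-kt).
(a) Use T(5) = 54: (54 - 20)/(100 - 20) = e^(-k·5), so k = -ln(0.425)/5 ≈ 0.1711.
(b) Apply k to t = 23: T(23) = 20 + (80)e^(-3.936) ≈ 21.6°C.


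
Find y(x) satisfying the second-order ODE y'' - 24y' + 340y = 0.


Characteristic equation: r² - 24r + 340 = 0.
Discriminant is negative; roots r = 12 ± 14i (complex conjugate pair).
General solution uses e^(α x)(C₁ cos(β x) + C₂ sin(β x)): y = e^(12x)(C₁cos(14x) + C₂sin(14x)).


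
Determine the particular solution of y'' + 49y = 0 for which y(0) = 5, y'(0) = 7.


Characteristic roots of r² + 49 = 0 are ±7i, so y = C₁cos(7x) + C₂sin(7x).
Apply y(0) = 5: C₁ = 5. Differentiate and apply y'(0) = 7: 7·C₂ = 7, so C₂ = 1.
Particular solution: y = 5cos(7x) + sin(7x).


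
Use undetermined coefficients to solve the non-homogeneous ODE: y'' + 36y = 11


Homogeneous part: r² + 36 = 0 ⇒ r = ±6i, so y_h = C₁cos(6x) + C₂sin(6x).
Try constant y_p = A; plug in: 36A = 11 ⇒ A = 11/36.
General solution: y = C₁cos(6x) + C₂sin(6x) + 11/36.


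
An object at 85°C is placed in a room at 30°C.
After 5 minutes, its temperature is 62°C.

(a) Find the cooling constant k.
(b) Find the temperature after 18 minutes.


Newton's law: T(t) = T_a + (T₀ - T_a)e^(-kt).
(a) Use T(5) = 62: (62 - 30)/(85 - 30) = e^(-k·5), so k = -ln(0.582)/5 ≈ 0.1083.
(b) Apply k to t = 18: T(18) = 30 + (55)e^(-1.950) ≈ 37.8°C.


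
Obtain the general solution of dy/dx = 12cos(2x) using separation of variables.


g(y) = 1, so integrate directly: y = ∫ 12cos(2x) dx = 6sin(2x) + C.


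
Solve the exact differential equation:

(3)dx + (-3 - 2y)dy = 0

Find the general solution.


Check exactness: ∂M/∂y = 0 and ∂N/∂x = 0; equal, so the equation is exact.
Integrate M with respect to x (treating y as constant): ∫M dx = 3x + h(y).
Differentiate w.r.t. y and set equal to N: the x-dependent terms already match, leaving h'(y) = -3 - 2y. Integrate: h(y) = -3y - y^2.
So F(x,y) = 3x - 3y - y^2.
General solution: 3x - 3y - y^2 = C.


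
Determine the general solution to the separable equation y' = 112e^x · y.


Separate variables: dy/y = 112e^x dx.
Integrate: ln|y| = 112e^x + C₀.
Exponentiate: y = Ce^(112e^x).


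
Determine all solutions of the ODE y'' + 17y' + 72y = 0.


Characteristic equation: r² + 17r + 72 = 0.
Factor: (r + 8)(r + 9) = 0 ⇒ r = -8, -9 (distinct real).
General solution: y = C₁e^(-8x) + C₂e^(-9x).


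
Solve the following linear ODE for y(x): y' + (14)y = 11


P(x) = 14, Q(x) = 11; integrating factor μ = e^(14x).
(μ y)' = 11e^(14x) ⇒ μ y = (11/14)e^(14x) + C.
Divide by μ: y = 11/14 + Ce^(-14x).


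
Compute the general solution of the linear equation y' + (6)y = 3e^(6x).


P(x) = 6 ⇒ μ = e^(6x).
(μ y)' = 3e^(12x) ⇒ μ y = (3/12)e^(12x) + C.
Divide by μ: y = (1/4)e^(6x) + Ce^(-6x).


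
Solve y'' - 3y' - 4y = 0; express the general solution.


Characteristic equation: r² - 3r - 4 = 0.
Factor: (r + 1)(r - 4) = 0 ⇒ r = -1, 4 (distinct real).
General solution: y = C₁e^(-x) + C₂e^(4x).


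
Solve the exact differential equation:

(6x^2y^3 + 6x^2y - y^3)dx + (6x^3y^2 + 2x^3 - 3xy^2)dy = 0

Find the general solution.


Check exactness: ∂M/∂y = 18x^2y^2 + 6x^2 - 3y^2 and ∂N/∂x = 18x^2y^2 + 6x^2 - 3y^2; equal, so the equation is exact.
Integrate M with respect to x (treating y as constant): ∫M dx = 2x^3y^3 + 2x^3y - xy^3 + h(y).
Differentiate w.r.t. y and set equal to N: all terms match, so h'(y) = 0 and h is a constant absorbed into C.
General solution: 2x^3y^3 + 2x^3y - xy^3 = C.


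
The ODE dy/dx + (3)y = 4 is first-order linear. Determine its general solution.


P(x) = 3, Q(x) = 4; integrating factor μ = e^(3x).
(μ y)' = 4e^(3x) ⇒ μ y = (4/3)e^(3x) + C.
Divide by μ: y = 4/3 + Ce^(-3x).


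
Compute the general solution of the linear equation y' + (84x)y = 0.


P(x) = 84x ⇒ μ = e^(42x²).
Q(x) = 0 so μ y is constant: y = Ce^(-42x²).


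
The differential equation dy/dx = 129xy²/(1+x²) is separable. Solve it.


Separate: dy/y² = 129x/(1+x²) dx.
Integrate LHS: ∫ dy/y² = -1/y.
Integrate RHS via u = 1+x²: (129/2)ln(1+x²) + C.
Result: -1/y = (129/2)ln(1+x²) + C.


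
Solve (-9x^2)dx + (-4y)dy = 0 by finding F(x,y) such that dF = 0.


Check exactness: ∂M/∂y = 0 and ∂N/∂x = 0; equal, so the equation is exact.
Integrate M with respect to x (treating y as constant): ∫M dx = -3x^3 + h(y).
Differentiate w.r.t. y and set equal to N: the x-dependent terms already match, leaving h'(y) = -4y. Integrate: h(y) = -2y^2.
So F(x,y) = -3x^3 - 2y^2.
General solution: -3x^3 - 2y^2 = C.


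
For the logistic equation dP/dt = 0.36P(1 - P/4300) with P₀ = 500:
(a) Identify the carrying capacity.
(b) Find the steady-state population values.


Logistic ODE dP/dt = 0.36P(1 - P/4300) has equilibria where dP/dt = 0, i.e. P = 0 or P = 4300.
The coefficient (1 - P/K) = 0 when P = K, identifying K = 4300 as the carrying capacity.
(a) K = 4300; (b) equilibria P = 0 and P = 4300.


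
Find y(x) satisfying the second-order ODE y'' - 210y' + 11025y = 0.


Characteristic equation: r² - 210r + 11025 = 0, i.e. (r - 105)² = 0.
Repeated root r = 105; include an x factor for the second linearly independent solution.
General solution: y = (C₁ + C₂x)e^(105x).


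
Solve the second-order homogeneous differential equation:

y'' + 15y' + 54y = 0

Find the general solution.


Characteristic equation: r² + 15r + 54 = 0.
Factor: (r + 9)(r + 6) = 0 ⇒ r = -9, -6 (distinct real).
General solution: y = C₁e^(-9x) + C₂e^(-6x).


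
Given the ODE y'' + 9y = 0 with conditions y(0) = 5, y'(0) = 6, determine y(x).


Characteristic roots of r² + 9 = 0 are ±3i, so y = C₁cos(3x) + C₂sin(3x).
Apply y(0) = 5: C₁ = 5. Differentiate and apply y'(0) = 6: 3·C₂ = 6, so C₂ = 2.
Particular solution: y = 5cos(3x) + 2sin(3x).


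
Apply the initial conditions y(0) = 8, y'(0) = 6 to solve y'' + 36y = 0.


Characteristic roots of r² + 36 = 0 are ±6i, so y = C₁cos(6x) + C₂sin(6x).
Apply y(0) = 8: C₁ = 8. Differentiate and apply y'(0) = 6: 6·C₂ = 6, so C₂ = 1.
Particular solution: y = 8cos(6x) + sin(6x).


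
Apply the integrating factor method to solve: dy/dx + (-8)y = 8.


P(x) = -8 ⇒ μ = e^(-8x).
(μ y)' = 8e^(-8x) ⇒ μ y = -e^(-8x) + C.
Divide by μ: y = -1 + Ce^(8x).


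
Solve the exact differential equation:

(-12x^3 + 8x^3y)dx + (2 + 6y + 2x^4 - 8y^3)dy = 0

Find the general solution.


Check exactness: ∂M/∂y = 8x^3 and ∂N/∂x = 8x^3; equal, so the equation is exact.
Integrate M with respect to x (treating y as constant): ∫M dx = -3x^4 + 2x^4y + h(y).
Differentiate w.r.t. y and set equal to N: the x-dependent terms already match, leaving h'(y) = 2 + 6y - 8y^3. Integrate: h(y) = 2y + 3y^2 - 2y^4.
So F(x,y) = 2y - 3x^4 + 3y^2 + 2x^4y - 2y^4.
General solution: 2y - 3x^4 + 3y^2 + 2x^4y - 2y^4 = C.


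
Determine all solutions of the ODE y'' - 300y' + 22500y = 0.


Characteristic equation: r² - 300r + 22500 = 0, i.e. (r - 150)² = 0.
Repeated root r = 150; include an x factor for the second linearly independent solution.
General solution: y = (C₁ + C₂x)e^(150x).


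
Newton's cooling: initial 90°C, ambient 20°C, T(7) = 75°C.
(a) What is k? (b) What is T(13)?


Newton's law: T(t) = T_a + (T₀ - T_a)e^(-kt).
(a) Use T(7) = 75: (75 - 20)/(90 - 20) = e^(-k·7), so k = -ln(0.786)/7 ≈ 0.0345.
(b) Apply k to t = 13: T(13) = 20 + (70)e^(-0.448) ≈ 64.7°C.


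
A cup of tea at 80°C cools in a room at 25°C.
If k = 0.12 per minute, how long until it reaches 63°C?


From T(t) = T_a + (T₀ - T_a)e^(-kt), set T(t) = 63:
(63 - 25) / (80 - 25) = e^(-0.12t), so t = -ln(0.691)/0.12 ≈ 3.1 minutes.


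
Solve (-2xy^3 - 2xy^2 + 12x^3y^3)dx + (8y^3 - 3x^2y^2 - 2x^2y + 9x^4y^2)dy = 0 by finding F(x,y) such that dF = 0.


Check exactness: ∂M/∂y = -6xy^2 - 4xy + 36x^3y^2 and ∂N/∂x = -6xy^2 - 4xy + 36x^3y^2; equal, so the equation is exact.
Integrate M with respect to x (treating y as constant): ∫M dx = -x^2y^3 - x^2y^2 + 3x^4y^3 + h(y).
Differentiate w.r.t. y and set equal to N: the x-dependent terms already match, leaving h'(y) = 8y^3. Integrate: h(y) = 2y^4.
So F(x,y) = 2y^4 - x^2y^3 - x^2y^2 + 3x^4y^3.
General solution: 2y^4 - x^2y^3 - x^2y^2 + 3x^4y^3 = C.


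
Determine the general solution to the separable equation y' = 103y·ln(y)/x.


Separate: dy/[y ln(y)] = 103 dx/x.
Substitute u = ln(y): du/u = 103 dx/x.
Integrate: ln|ln(y)| = 103ln|x| + C₀, hence ln(y) = C·x^103.


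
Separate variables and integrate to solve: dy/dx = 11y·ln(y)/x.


Separate: dy/[y ln(y)] = 11 dx/x.
Substitute u = ln(y): du/u = 11 dx/x.
Integrate: ln|ln(y)| = 11ln|x| + C₀, hence ln(y) = C·x^11.


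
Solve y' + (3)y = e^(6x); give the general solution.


P(x) = 3 ⇒ μ = e^(3x).
(μ y)' = e^(9x) ⇒ μ y = e^(9x)/9 + C.
Divide by μ: y = (1/9)e^(6x) + Ce^(-3x).


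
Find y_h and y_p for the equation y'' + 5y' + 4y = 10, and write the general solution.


Characteristic roots of r² + 5r + 4 = 0 are -1, -4.
y_h = C₁e^(-x) + C₂e^(-4x).
Constant forcing; try y_p = A. Then 4A = 10 ⇒ A = 5/2.
General solution: y = C₁e^(-x) + C₂e^(-4x) + 5/2.


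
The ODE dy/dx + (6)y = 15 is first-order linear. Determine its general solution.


P(x) = 6, Q(x) = 15; integrating factor μ = e^(6x).
(μ y)' = 15e^(6x) ⇒ μ y = (5/2)e^(6x) + C.
Divide by μ: y = 5/2 + Ce^(-6x).


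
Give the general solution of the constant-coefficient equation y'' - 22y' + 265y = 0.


Characteristic equation: r² - 22r + 265 = 0.
Discriminant is negative; roots r = 11 ± 12i (complex conjugate pair).
General solution uses e^(α x)(C₁ cos(β x) + C₂ sin(β x)): y = e^(11x)(C₁cos(12x) + C₂sin(12x)).


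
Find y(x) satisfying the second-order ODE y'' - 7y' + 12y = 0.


Characteristic equation: r² - 7r + 12 = 0.
Factor: (r - 3)(r - 4) = 0 ⇒ r = 3, 4 (distinct real).
General solution: y = C₁e^(3x) + C₂e^(4x).


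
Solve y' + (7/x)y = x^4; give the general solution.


P(x) = 7/x ⇒ μ = x^7.
(x^7 y)' = x^11 ⇒ x^7 y = x^12/(12) + C.
Solve for y: y = (1/12)x^5 + C/x^7.


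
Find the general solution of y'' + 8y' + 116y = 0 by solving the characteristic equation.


Characteristic equation: r² + 8r + 116 = 0.
Discriminant is negative; roots r = -4 ± 10i (complex conjugate pair).
General solution uses e^(α x)(C₁ cos(β x) + C₂ sin(β x)): y = e^(-4x)(C₁cos(10x) + C₂sin(10x)).


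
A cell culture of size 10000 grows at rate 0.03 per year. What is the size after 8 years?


The ODE dP/dt = 0.03P has solution P(t) = P(0)e^(0.03t).
Substitute P(0) = 10000 and t = 8: P(8) = 10000 e^(0.24) ≈ 12712.


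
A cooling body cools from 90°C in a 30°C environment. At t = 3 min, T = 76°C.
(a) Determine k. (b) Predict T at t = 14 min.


Newton's law: T(t) = T_a + (T₀ - T_a)e^(-kt).
(a) Use T(3) = 76: (76 - 30)/(90 - 30) = e^(-k·3), so k = -ln(0.767)/3 ≈ 0.0886.
(b) Apply k to t = 14: T(14) = 30 + (60)e^(-1.240) ≈ 47.4°C.


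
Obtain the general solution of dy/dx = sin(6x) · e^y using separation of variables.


Separate: e^(-y) dy = sin(6x) dx.
Integrate: -e^(-y) = -(1/6)cos(6x) + C₀.
Rearrange: e^(-y) = (1/6)cos(6x) + C.


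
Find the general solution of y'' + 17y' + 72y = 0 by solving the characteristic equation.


Characteristic equation: r² + 17r + 72 = 0.
Factor: (r + 9)(r + 8) = 0 ⇒ r = -9, -8 (distinct real).
General solution: y = C₁e^(-9x) + C₂e^(-8x).


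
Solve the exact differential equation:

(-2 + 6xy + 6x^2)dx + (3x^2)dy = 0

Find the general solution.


Check exactness: ∂M/∂y = 6x and ∂N/∂x = 6x; equal, so the equation is exact.
Integrate M with respect to x (treating y as constant): ∫M dx = -2x + 3x^2y + 2x^3 + h(y).
Differentiate w.r.t. y and set equal to N: all terms match, so h'(y) = 0 and h is a constant absorbed into C.
General solution: -2x + 3x^2y + 2x^3 = C.


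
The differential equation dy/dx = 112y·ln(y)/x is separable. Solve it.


Separate: dy/[y ln(y)] = 112 dx/x.
Substitute u = ln(y): du/u = 112 dx/x.
Integrate: ln|ln(y)| = 112ln|x| + C₀, hence ln(y) = C·x^112.


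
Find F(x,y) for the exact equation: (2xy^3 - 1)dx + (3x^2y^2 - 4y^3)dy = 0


Check exactness: ∂M/∂y = 6xy^2 and ∂N/∂x = 6xy^2; equal, so the equation is exact.
Integrate M with respect to x (treating y as constant): ∫M dx = x^2y^3 - x + h(y).
Differentiate w.r.t. y and set equal to N: the x-dependent terms already match, leaving h'(y) = -4y^3. Integrate: h(y) = -y^4.
So F(x,y) = x^2y^3 - y^4 - x.
General solution: x^2y^3 - y^4 - x = C.


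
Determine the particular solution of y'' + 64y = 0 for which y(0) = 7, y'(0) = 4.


Characteristic roots of r² + 64 = 0 are ±8i, so y = C₁cos(8x) + C₂sin(8x).
Apply y(0) = 7: C₁ = 7. Differentiate and apply y'(0) = 4: 8·C₂ = 4, so C₂ = 1/2.
Particular solution: y = 7cos(8x) + (1/2)sin(8x).


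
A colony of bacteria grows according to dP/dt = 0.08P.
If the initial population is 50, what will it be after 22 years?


The ODE dP/dt = 0.08P has solution P(t) = P(0)e^(0.08t).
Substitute P(0) = 50 and t = 22: P(22) = 50 e^(1.76) ≈ 291.


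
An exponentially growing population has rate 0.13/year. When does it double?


Exponential growth: P(t) = P₀ e^(0.13t). Set P(t)/P₀ = 2: e^(0.13t) = 2.
Solve: t = ln(2)/0.13 ≈ 5.33 years.


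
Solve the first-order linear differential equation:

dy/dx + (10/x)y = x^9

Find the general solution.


P(x) = 10/x ⇒ μ = x^10.
(x^10 y)' = x^10·x^9 = x^19.
Integrate: x^10 y = x^20/(20) + C.
Solve for y: y = (1/20)x^10 + C/x^10.


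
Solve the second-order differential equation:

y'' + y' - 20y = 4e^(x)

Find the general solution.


Characteristic roots of r² + r - 20 = 0 are -5, 4.
y_h = C₁e^(-5x) + C₂e^(4x).
Forcing exponent 1 is not a characteristic root; try y_p = Ae^(x).
Substitute: A·(1 + (1)·1 + (-20)) = A·-18 = 4, so A = -2/9.
General solution: y = C₁e^(-5x) + C₂e^(4x) - (2/9)e^(x).


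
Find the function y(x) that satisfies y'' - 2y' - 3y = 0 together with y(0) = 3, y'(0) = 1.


Characteristic roots of r² - 2r - 3 = 0 are 3, -1.
General solution y = c₁ e^(3x) + c₂ e^(-x).
Apply y(0) = 3: c₁ + c₂ = 3. Apply y'(0) = 1: 3 c₁ - 1 c₂ = 1.
Solve: c₁ = 1, c₂ = 2.
Particular solution: y = e^(3x) + 2e^(-x).


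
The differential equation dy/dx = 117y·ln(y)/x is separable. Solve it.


Separate: dy/[y ln(y)] = 117 dx/x.
Substitute u = ln(y): du/u = 117 dx/x.
Integrate: ln|ln(y)| = 117ln|x| + C₀, hence ln(y) = C·x^117.


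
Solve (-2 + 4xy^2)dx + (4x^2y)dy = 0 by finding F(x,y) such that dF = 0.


Check exactness: ∂M/∂y = 8xy and ∂N/∂x = 8xy; equal, so the equation is exact.
Integrate M with respect to x (treating y as constant): ∫M dx = -2x + 2x^2y^2 + h(y).
Differentiate w.r.t. y and set equal to N: all terms match, so h'(y) = 0 and h is a constant absorbed into C.
General solution: -2x + 2x^2y^2 = C.


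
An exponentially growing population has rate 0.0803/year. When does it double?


Exponential growth: P(t) = P₀ e^(0.0803t). Set P(t)/P₀ = 2: e^(0.0803t) = 2.
Solve: t = ln(2)/0.0803 ≈ 8.63 years.


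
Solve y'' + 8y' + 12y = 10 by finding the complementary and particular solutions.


Characteristic roots of r² + 8r + 12 = 0 are -2, -6.
y_h = C₁e^(-2x) + C₂e^(-6x).
Constant forcing; try y_p = A. Then 12A = 10 ⇒ A = 5/6.
General solution: y = C₁e^(-2x) + C₂e^(-6x) + 5/6.


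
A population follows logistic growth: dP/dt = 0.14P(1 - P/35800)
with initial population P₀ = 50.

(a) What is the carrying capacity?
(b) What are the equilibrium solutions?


Logistic ODE dP/dt = 0.14P(1 - P/35800) has equilibria where dP/dt = 0, i.e. P = 0 or P = 35800.
The coefficient (1 - P/K) = 0 when P = K, identifying K = 35800 as the carrying capacity.
(a) K = 35800; (b) equilibria P = 0 and P = 35800.


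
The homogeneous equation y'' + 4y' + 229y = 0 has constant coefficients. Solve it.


Characteristic equation: r² + 4r + 229 = 0.
Discriminant is negative; roots r = -2 ± 15i (complex conjugate pair).
General solution uses e^(α x)(C₁ cos(β x) + C₂ sin(β x)): y = e^(-2x)(C₁cos(15x) + C₂sin(15x)).


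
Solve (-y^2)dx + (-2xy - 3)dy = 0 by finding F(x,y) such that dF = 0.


Check exactness: ∂M/∂y = -2y and ∂N/∂x = -2y; equal, so the equation is exact.
Integrate M with respect to x (treating y as constant): ∫M dx = -xy^2 + h(y).
Differentiate w.r.t. y and set equal to N: the x-dependent terms already match, leaving h'(y) = -3. Integrate: h(y) = -3y.
So F(x,y) = -xy^2 - 3y.
General solution: -xy^2 - 3y = C.


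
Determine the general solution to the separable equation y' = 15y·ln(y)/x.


Separate: dy/[y ln(y)] = 15 dx/x.
Substitute u = ln(y): du/u = 15 dx/x.
Integrate: ln|ln(y)| = 15ln|x| + C₀, hence ln(y) = C·x^15.


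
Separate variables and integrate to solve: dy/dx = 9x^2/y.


Separate variables: y dy = 9x^2 dx.
Integrate both sides: y²/2 = 3x^3 + C₀.
Multiply by 2: y² = 6x^3 + C.


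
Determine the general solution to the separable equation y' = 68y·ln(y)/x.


Separate: dy/[y ln(y)] = 68 dx/x.
Substitute u = ln(y): du/u = 68 dx/x.
Integrate: ln|ln(y)| = 68ln|x| + C₀, hence ln(y) = C·x^68.


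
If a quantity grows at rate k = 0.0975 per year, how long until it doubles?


Exponential growth: P(t) = P₀ e^(0.0975t). Set P(t)/P₀ = 2: e^(0.0975t) = 2.
Solve: t = ln(2)/0.0975 ≈ 7.11 years.


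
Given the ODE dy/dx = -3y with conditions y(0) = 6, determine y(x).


General solution of y' = -3y is y = Ce^(-3x).
Apply y(0) = 6: C = 6.
Particular solution: y = 6e^(-3x).


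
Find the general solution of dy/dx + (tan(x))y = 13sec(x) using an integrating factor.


P(x) = tan(x) ⇒ μ = e^(∫tan(x)dx) = sec(x).
(sec(x) y)' = 13sec²(x) ⇒ sec(x) y = 13tan(x) + C.
Multiply by cos(x): y = 13sin(x) + C·cos(x).


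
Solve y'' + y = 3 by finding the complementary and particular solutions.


Homogeneous part: r² + 1 = 0 ⇒ r = ±1i, so y_h = C₁cos(x) + C₂sin(x).
Try constant y_p = A; plug in: 1A = 3 ⇒ A = 3.
General solution: y = C₁cos(x) + C₂sin(x) + 3.


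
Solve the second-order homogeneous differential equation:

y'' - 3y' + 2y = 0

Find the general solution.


Characteristic equation: r² - 3r + 2 = 0.
Factor: (r - 2)(r - 1) = 0 ⇒ r = 2, 1 (distinct real).
General solution: y = C₁e^(2x) + C₂e^(x).


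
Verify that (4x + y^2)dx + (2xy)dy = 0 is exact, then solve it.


Check exactness: ∂M/∂y = 2y and ∂N/∂x = 2y; equal, so the equation is exact.
Integrate M with respect to x (treating y as constant): ∫M dx = 2x^2 + xy^2 + h(y).
Differentiate w.r.t. y and set equal to N: all terms match, so h'(y) = 0 and h is a constant absorbed into C.
General solution: 2x^2 + xy^2 = C.


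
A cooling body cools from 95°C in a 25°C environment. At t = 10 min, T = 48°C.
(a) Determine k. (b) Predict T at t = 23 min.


Newton's law: T(t) = T_a + (T₀ - T_a)e^(-kt).
(a) Use T(10) = 48: (48 - 25)/(95 - 25) = e^(-k·10), so k = -ln(0.329)/10 ≈ 0.1113.
(b) Apply k to t = 23: T(23) = 25 + (70)e^(-2.560) ≈ 30.4°C.


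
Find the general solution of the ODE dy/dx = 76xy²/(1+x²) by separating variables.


Separate: dy/y² = 76x/(1+x²) dx.
Integrate LHS: ∫ dy/y² = -1/y.
Integrate RHS via u = 1+x²: 38ln(1+x²) + C.
Result: -1/y = 38ln(1+x²) + C.


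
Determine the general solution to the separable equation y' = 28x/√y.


Separate: √y dy = 28x dx.
Integrate: (2/3)y^(3/2) = 14x² + C.


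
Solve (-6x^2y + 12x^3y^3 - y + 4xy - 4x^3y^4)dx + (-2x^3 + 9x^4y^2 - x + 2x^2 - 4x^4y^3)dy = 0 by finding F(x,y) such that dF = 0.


Check exactness: ∂M/∂y = -6x^2 + 36x^3y^2 - 1 + 4x - 16x^3y^3 and ∂N/∂x = -6x^2 + 36x^3y^2 - 1 + 4x - 16x^3y^3; equal, so the equation is exact.
Integrate M with respect to x (treating y as constant): ∫M dx = -2x^3y + 3x^4y^3 - xy + 2x^2y - x^4y^4 + h(y).
Differentiate w.r.t. y and set equal to N: all terms match, so h'(y) = 0 and h is a constant absorbed into C.
General solution: -2x^3y + 3x^4y^3 - xy + 2x^2y - x^4y^4 = C.


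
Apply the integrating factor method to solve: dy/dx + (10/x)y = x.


P(x) = 10/x ⇒ μ = x^10.
(x^10 y)' = x^11 ⇒ x^10 y = x^12/(12) + C.
Solve for y: y = (1/12)x^2 + C/x^10.


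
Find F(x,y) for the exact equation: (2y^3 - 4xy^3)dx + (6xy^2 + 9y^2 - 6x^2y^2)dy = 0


Check exactness: ∂M/∂y = 6y^2 - 12xy^2 and ∂N/∂x = 6y^2 - 12xy^2; equal, so the equation is exact.
Integrate M with respect to x (treating y as constant): ∫M dx = 2xy^3 - 2x^2y^3 + h(y).
Differentiate w.r.t. y and set equal to N: the x-dependent terms already match, leaving h'(y) = 9y^2. Integrate: h(y) = 3y^3.
So F(x,y) = 2xy^3 + 3y^3 - 2x^2y^3.
General solution: 2xy^3 + 3y^3 - 2x^2y^3 = C.


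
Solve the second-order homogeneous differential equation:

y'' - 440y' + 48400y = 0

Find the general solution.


Characteristic equation: r² - 440r + 48400 = 0, i.e. (r - 220)² = 0.
Repeated root r = 220; include an x factor for the second linearly independent solution.
General solution: y = (C₁ + C₂x)e^(220x).


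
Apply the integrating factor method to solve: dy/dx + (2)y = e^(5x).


P(x) = 2 ⇒ μ = e^(2x).
(μ y)' = e^(7x) ⇒ μ y = e^(7x)/7 + C.
Divide by μ: y = (1/7)e^(5x) + Ce^(-2x).


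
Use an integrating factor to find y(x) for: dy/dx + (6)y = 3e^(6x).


P(x) = 6 ⇒ μ = e^(6x).
(μ y)' = 3e^(12x) ⇒ μ y = (3/12)e^(12x) + C.
Divide by μ: y = (1/4)e^(6x) + Ce^(-6x).


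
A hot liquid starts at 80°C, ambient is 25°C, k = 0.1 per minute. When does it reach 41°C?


From T(t) = T_a + (T₀ - T_a)e^(-kt), set T(t) = 41:
(41 - 25) / (80 - 25) = e^(-0.1t), so t = -ln(0.291)/0.1 ≈ 12.3 minutes.


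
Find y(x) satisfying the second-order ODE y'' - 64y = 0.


Characteristic equation: r² - 64 = 0.
Factor: (r + 8)(r - 8) = 0 ⇒ r = -8, 8 (distinct real).
General solution: y = C₁e^(-8x) + C₂e^(8x).


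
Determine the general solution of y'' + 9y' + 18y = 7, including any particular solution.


Characteristic roots of r² + 9r + 18 = 0 are -6, -3.
y_h = C₁e^(-6x) + C₂e^(-3x).
Constant forcing; try y_p = A. Then 18A = 7 ⇒ A = 7/18.
General solution: y = C₁e^(-6x) + C₂e^(-3x) + 7/18.


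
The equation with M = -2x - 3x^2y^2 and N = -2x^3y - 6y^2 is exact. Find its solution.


Check exactness: ∂M/∂y = -6x^2y and ∂N/∂x = -6x^2y; equal, so the equation is exact.
Integrate M with respect to x (treating y as constant): ∫M dx = -x^2 - x^3y^2 + h(y).
Differentiate w.r.t. y and set equal to N: the x-dependent terms already match, leaving h'(y) = -6y^2. Integrate: h(y) = -2y^3.
So F(x,y) = -x^2 - x^3y^2 - 2y^3.
General solution: -x^2 - x^3y^2 - 2y^3 = C.


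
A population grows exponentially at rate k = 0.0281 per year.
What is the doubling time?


Exponential growth: P(t) = P₀ e^(0.0281t). Set P(t)/P₀ = 2: e^(0.0281t) = 2.
Solve: t = ln(2)/0.0281 ≈ 24.67 years.


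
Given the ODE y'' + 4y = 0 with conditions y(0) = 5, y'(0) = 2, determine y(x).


Characteristic roots of r² + 4 = 0 are ±2i, so y = C₁cos(2x) + C₂sin(2x).
Apply y(0) = 5: C₁ = 5. Differentiate and apply y'(0) = 2: 2·C₂ = 2, so C₂ = 1.
Particular solution: y = 5cos(2x) + sin(2x).


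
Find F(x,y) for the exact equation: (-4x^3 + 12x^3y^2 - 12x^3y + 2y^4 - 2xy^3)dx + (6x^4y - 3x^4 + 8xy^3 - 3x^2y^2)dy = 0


Check exactness: ∂M/∂y = 24x^3y - 12x^3 + 8y^3 - 6xy^2 and ∂N/∂x = 24x^3y - 12x^3 + 8y^3 - 6xy^2; equal, so the equation is exact.
Integrate M with respect to x (treating y as constant): ∫M dx = -x^4 + 3x^4y^2 - 3x^4y + 2xy^4 - x^2y^3 + h(y).
Differentiate w.r.t. y and set equal to N: all terms match, so h'(y) = 0 and h is a constant absorbed into C.
General solution: -x^4 + 3x^4y^2 - 3x^4y + 2xy^4 - x^2y^3 = C.


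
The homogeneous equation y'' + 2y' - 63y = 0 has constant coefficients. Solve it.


Characteristic equation: r² + 2r - 63 = 0.
Factor: (r - 7)(r + 9) = 0 ⇒ r = 7, -9 (distinct real).
General solution: y = C₁e^(7x) + C₂e^(-9x).
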